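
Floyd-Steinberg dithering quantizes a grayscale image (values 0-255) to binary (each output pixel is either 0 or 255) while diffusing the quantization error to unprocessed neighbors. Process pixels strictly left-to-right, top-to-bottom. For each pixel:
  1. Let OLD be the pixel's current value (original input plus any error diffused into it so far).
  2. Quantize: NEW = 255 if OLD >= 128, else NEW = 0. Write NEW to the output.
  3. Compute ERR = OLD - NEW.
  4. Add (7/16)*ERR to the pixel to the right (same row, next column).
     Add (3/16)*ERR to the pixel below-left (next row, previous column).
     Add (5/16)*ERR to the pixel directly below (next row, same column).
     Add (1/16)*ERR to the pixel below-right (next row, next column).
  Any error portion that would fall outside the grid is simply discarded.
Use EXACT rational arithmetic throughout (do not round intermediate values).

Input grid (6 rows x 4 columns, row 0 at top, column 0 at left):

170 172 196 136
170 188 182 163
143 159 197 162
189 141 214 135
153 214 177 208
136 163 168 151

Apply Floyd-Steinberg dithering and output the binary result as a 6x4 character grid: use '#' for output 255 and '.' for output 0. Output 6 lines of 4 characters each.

(0,0): OLD=170 → NEW=255, ERR=-85
(0,1): OLD=2157/16 → NEW=255, ERR=-1923/16
(0,2): OLD=36715/256 → NEW=255, ERR=-28565/256
(0,3): OLD=357101/4096 → NEW=0, ERR=357101/4096
(1,0): OLD=30951/256 → NEW=0, ERR=30951/256
(1,1): OLD=362705/2048 → NEW=255, ERR=-159535/2048
(1,2): OLD=7987877/65536 → NEW=0, ERR=7987877/65536
(1,3): OLD=248088467/1048576 → NEW=255, ERR=-19298413/1048576
(2,0): OLD=5445259/32768 → NEW=255, ERR=-2910581/32768
(2,1): OLD=132336937/1048576 → NEW=0, ERR=132336937/1048576
(2,2): OLD=591365389/2097152 → NEW=255, ERR=56591629/2097152
(2,3): OLD=5894587321/33554432 → NEW=255, ERR=-2661792839/33554432
(3,0): OLD=3102211675/16777216 → NEW=255, ERR=-1175978405/16777216
(3,1): OLD=40072487045/268435456 → NEW=255, ERR=-28378554235/268435456
(3,2): OLD=726686991995/4294967296 → NEW=255, ERR=-368529668485/4294967296
(3,3): OLD=5109773919197/68719476736 → NEW=0, ERR=5109773919197/68719476736
(4,0): OLD=477916061183/4294967296 → NEW=0, ERR=477916061183/4294967296
(4,1): OLD=7187228316925/34359738368 → NEW=255, ERR=-1574504966915/34359738368
(4,2): OLD=151152526974173/1099511627776 → NEW=255, ERR=-129222938108707/1099511627776
(4,3): OLD=3069052448881179/17592186044416 → NEW=255, ERR=-1416954992444901/17592186044416
(5,0): OLD=89159918235343/549755813888 → NEW=255, ERR=-51027814306097/549755813888
(5,1): OLD=1635893827584777/17592186044416 → NEW=0, ERR=1635893827584777/17592186044416
(5,2): OLD=1354506447230997/8796093022208 → NEW=255, ERR=-888497273432043/8796093022208
(5,3): OLD=20911417683296637/281474976710656 → NEW=0, ERR=20911417683296637/281474976710656
Row 0: ###.
Row 1: .#.#
Row 2: #.##
Row 3: ###.
Row 4: .###
Row 5: #.#.

Answer: ###.
.#.#
#.##
###.
.###
#.#.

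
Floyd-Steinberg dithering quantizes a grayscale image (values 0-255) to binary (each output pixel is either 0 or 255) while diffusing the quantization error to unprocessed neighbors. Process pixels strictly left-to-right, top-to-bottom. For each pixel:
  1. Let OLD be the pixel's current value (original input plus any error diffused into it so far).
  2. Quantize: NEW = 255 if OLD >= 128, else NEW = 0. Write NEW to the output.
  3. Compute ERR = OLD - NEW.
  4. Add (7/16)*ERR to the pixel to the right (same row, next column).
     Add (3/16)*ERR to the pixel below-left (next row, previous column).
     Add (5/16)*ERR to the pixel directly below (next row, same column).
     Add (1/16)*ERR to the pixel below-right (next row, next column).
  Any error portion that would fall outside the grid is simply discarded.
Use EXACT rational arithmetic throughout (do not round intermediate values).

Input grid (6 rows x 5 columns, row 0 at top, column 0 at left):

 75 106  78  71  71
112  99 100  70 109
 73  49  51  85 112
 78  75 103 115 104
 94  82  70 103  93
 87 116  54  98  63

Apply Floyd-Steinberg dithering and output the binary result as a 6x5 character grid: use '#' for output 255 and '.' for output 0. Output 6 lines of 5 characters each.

Answer: .#...
..#.#
#...#
..#..
.#.#.
.#..#

Derivation:
(0,0): OLD=75 → NEW=0, ERR=75
(0,1): OLD=2221/16 → NEW=255, ERR=-1859/16
(0,2): OLD=6955/256 → NEW=0, ERR=6955/256
(0,3): OLD=339501/4096 → NEW=0, ERR=339501/4096
(0,4): OLD=7029563/65536 → NEW=0, ERR=7029563/65536
(1,0): OLD=29095/256 → NEW=0, ERR=29095/256
(1,1): OLD=250257/2048 → NEW=0, ERR=250257/2048
(1,2): OLD=11156197/65536 → NEW=255, ERR=-5555483/65536
(1,3): OLD=21135297/262144 → NEW=0, ERR=21135297/262144
(1,4): OLD=767445539/4194304 → NEW=255, ERR=-302101981/4194304
(2,0): OLD=4306635/32768 → NEW=255, ERR=-4049205/32768
(2,1): OLD=25514345/1048576 → NEW=0, ERR=25514345/1048576
(2,2): OLD=971554939/16777216 → NEW=0, ERR=971554939/16777216
(2,3): OLD=31333765953/268435456 → NEW=0, ERR=31333765953/268435456
(2,4): OLD=625342609031/4294967296 → NEW=255, ERR=-469874051449/4294967296
(3,0): OLD=737293083/16777216 → NEW=0, ERR=737293083/16777216
(3,1): OLD=14088165119/134217728 → NEW=0, ERR=14088165119/134217728
(3,2): OLD=817873308453/4294967296 → NEW=255, ERR=-277343352027/4294967296
(3,3): OLD=913391693341/8589934592 → NEW=0, ERR=913391693341/8589934592
(3,4): OLD=16991333010481/137438953472 → NEW=0, ERR=16991333010481/137438953472
(4,0): OLD=273619681589/2147483648 → NEW=0, ERR=273619681589/2147483648
(4,1): OLD=11076496026805/68719476736 → NEW=255, ERR=-6446970540875/68719476736
(4,2): OLD=38784093177147/1099511627776 → NEW=0, ERR=38784093177147/1099511627776
(4,3): OLD=3004846592685749/17592186044416 → NEW=255, ERR=-1481160848640331/17592186044416
(4,4): OLD=28554126208278899/281474976710656 → NEW=0, ERR=28554126208278899/281474976710656
(5,0): OLD=120095749048127/1099511627776 → NEW=0, ERR=120095749048127/1099511627776
(5,1): OLD=1311025868862077/8796093022208 → NEW=255, ERR=-931977851800963/8796093022208
(5,2): OLD=-839220733051291/281474976710656 → NEW=0, ERR=-839220733051291/281474976710656
(5,3): OLD=103144114234477355/1125899906842624 → NEW=0, ERR=103144114234477355/1125899906842624
(5,4): OLD=2333204135591303273/18014398509481984 → NEW=255, ERR=-2260467484326602647/18014398509481984
Row 0: .#...
Row 1: ..#.#
Row 2: #...#
Row 3: ..#..
Row 4: .#.#.
Row 5: .#..#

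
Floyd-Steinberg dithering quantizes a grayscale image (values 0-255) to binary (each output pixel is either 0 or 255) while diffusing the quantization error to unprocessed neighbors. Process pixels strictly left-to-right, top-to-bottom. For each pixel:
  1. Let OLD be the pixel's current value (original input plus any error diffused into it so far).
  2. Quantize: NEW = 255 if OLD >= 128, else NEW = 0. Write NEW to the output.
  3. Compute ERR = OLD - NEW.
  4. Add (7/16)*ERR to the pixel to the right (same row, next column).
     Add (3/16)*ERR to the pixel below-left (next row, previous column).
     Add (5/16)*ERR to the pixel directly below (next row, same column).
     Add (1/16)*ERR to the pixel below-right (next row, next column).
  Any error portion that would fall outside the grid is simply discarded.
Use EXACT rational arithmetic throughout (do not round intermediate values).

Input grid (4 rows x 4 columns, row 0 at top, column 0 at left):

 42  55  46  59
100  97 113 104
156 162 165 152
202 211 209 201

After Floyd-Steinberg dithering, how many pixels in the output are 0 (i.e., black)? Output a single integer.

Answer: 8

Derivation:
(0,0): OLD=42 → NEW=0, ERR=42
(0,1): OLD=587/8 → NEW=0, ERR=587/8
(0,2): OLD=9997/128 → NEW=0, ERR=9997/128
(0,3): OLD=190811/2048 → NEW=0, ERR=190811/2048
(1,0): OLD=16241/128 → NEW=0, ERR=16241/128
(1,1): OLD=197335/1024 → NEW=255, ERR=-63785/1024
(1,2): OLD=4332259/32768 → NEW=255, ERR=-4023581/32768
(1,3): OLD=44184997/524288 → NEW=0, ERR=44184997/524288
(2,0): OLD=3014189/16384 → NEW=255, ERR=-1163731/16384
(2,1): OLD=50523775/524288 → NEW=0, ERR=50523775/524288
(2,2): OLD=189474667/1048576 → NEW=255, ERR=-77912213/1048576
(2,3): OLD=2317846719/16777216 → NEW=255, ERR=-1960343361/16777216
(3,0): OLD=1659873181/8388608 → NEW=255, ERR=-479221859/8388608
(3,1): OLD=26541566211/134217728 → NEW=255, ERR=-7683954429/134217728
(3,2): OLD=311058430845/2147483648 → NEW=255, ERR=-236549899395/2147483648
(3,3): OLD=3836274152939/34359738368 → NEW=0, ERR=3836274152939/34359738368
Output grid:
  Row 0: ....  (4 black, running=4)
  Row 1: .##.  (2 black, running=6)
  Row 2: #.##  (1 black, running=7)
  Row 3: ###.  (1 black, running=8)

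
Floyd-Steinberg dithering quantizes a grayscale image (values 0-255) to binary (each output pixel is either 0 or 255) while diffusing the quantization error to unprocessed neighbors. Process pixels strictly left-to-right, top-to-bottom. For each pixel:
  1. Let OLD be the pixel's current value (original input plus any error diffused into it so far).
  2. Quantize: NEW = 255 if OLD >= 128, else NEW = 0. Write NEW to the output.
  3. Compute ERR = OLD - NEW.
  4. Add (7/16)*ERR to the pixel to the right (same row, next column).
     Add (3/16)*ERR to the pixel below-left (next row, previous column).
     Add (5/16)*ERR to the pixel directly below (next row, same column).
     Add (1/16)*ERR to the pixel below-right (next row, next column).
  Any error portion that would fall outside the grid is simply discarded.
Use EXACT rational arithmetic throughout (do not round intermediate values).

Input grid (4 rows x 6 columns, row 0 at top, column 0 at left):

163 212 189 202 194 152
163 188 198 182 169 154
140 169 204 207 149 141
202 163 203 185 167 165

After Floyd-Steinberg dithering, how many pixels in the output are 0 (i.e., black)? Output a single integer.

Answer: 7

Derivation:
(0,0): OLD=163 → NEW=255, ERR=-92
(0,1): OLD=687/4 → NEW=255, ERR=-333/4
(0,2): OLD=9765/64 → NEW=255, ERR=-6555/64
(0,3): OLD=160963/1024 → NEW=255, ERR=-100157/1024
(0,4): OLD=2477397/16384 → NEW=255, ERR=-1700523/16384
(0,5): OLD=27942227/262144 → NEW=0, ERR=27942227/262144
(1,0): OLD=7593/64 → NEW=0, ERR=7593/64
(1,1): OLD=96735/512 → NEW=255, ERR=-33825/512
(1,2): OLD=1860363/16384 → NEW=0, ERR=1860363/16384
(1,3): OLD=11485135/65536 → NEW=255, ERR=-5226545/65536
(1,4): OLD=484638765/4194304 → NEW=0, ERR=484638765/4194304
(1,5): OLD=15527280683/67108864 → NEW=255, ERR=-1585479637/67108864
(2,0): OLD=1349125/8192 → NEW=255, ERR=-739835/8192
(2,1): OLD=36057543/262144 → NEW=255, ERR=-30789177/262144
(2,2): OLD=708905877/4194304 → NEW=255, ERR=-360641643/4194304
(2,3): OLD=5812359085/33554432 → NEW=255, ERR=-2744021075/33554432
(2,4): OLD=150233916935/1073741824 → NEW=255, ERR=-123570248185/1073741824
(2,5): OLD=1554598970529/17179869184 → NEW=0, ERR=1554598970529/17179869184
(3,0): OLD=636508277/4194304 → NEW=255, ERR=-433039243/4194304
(3,1): OLD=1991807761/33554432 → NEW=0, ERR=1991807761/33554432
(3,2): OLD=48164352931/268435456 → NEW=255, ERR=-20286688349/268435456
(3,3): OLD=1708170148105/17179869184 → NEW=0, ERR=1708170148105/17179869184
(3,4): OLD=25617519881385/137438953472 → NEW=255, ERR=-9429413253975/137438953472
(3,5): OLD=343199911441735/2199023255552 → NEW=255, ERR=-217551018724025/2199023255552
Output grid:
  Row 0: #####.  (1 black, running=1)
  Row 1: .#.#.#  (3 black, running=4)
  Row 2: #####.  (1 black, running=5)
  Row 3: #.#.##  (2 black, running=7)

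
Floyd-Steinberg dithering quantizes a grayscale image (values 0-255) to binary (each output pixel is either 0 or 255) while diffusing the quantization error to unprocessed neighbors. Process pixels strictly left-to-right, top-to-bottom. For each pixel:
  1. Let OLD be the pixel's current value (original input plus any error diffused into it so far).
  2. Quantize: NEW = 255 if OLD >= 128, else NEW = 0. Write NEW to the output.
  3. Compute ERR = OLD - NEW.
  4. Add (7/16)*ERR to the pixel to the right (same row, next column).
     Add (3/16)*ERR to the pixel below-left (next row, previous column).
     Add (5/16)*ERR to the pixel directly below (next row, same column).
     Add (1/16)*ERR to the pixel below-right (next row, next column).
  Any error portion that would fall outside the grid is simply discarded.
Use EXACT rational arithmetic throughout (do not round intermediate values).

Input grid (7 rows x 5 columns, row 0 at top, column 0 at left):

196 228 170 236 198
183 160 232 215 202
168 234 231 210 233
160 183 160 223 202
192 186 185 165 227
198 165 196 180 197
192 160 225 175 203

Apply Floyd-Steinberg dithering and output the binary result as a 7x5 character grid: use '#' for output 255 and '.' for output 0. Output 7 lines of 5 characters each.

(0,0): OLD=196 → NEW=255, ERR=-59
(0,1): OLD=3235/16 → NEW=255, ERR=-845/16
(0,2): OLD=37605/256 → NEW=255, ERR=-27675/256
(0,3): OLD=772931/4096 → NEW=255, ERR=-271549/4096
(0,4): OLD=11075285/65536 → NEW=255, ERR=-5636395/65536
(1,0): OLD=39593/256 → NEW=255, ERR=-25687/256
(1,1): OLD=154911/2048 → NEW=0, ERR=154911/2048
(1,2): OLD=14128139/65536 → NEW=255, ERR=-2583541/65536
(1,3): OLD=40410287/262144 → NEW=255, ERR=-26436433/262144
(1,4): OLD=532087341/4194304 → NEW=0, ERR=532087341/4194304
(2,0): OLD=4942277/32768 → NEW=255, ERR=-3413563/32768
(2,1): OLD=208036167/1048576 → NEW=255, ERR=-59350713/1048576
(2,2): OLD=3015475861/16777216 → NEW=255, ERR=-1262714219/16777216
(2,3): OLD=44796449263/268435456 → NEW=255, ERR=-23654592017/268435456
(2,4): OLD=978342277577/4294967296 → NEW=255, ERR=-116874382903/4294967296
(3,0): OLD=1960132341/16777216 → NEW=0, ERR=1960132341/16777216
(3,1): OLD=26280335441/134217728 → NEW=255, ERR=-7945185199/134217728
(3,2): OLD=388787478475/4294967296 → NEW=0, ERR=388787478475/4294967296
(3,3): OLD=1934963788915/8589934592 → NEW=255, ERR=-255469532045/8589934592
(3,4): OLD=24048691103455/137438953472 → NEW=255, ERR=-10998242031905/137438953472
(4,0): OLD=466886598459/2147483648 → NEW=255, ERR=-80721731781/2147483648
(4,1): OLD=12048645110843/68719476736 → NEW=255, ERR=-5474821456837/68719476736
(4,2): OLD=185989695627733/1099511627776 → NEW=255, ERR=-94385769455147/1099511627776
(4,3): OLD=1914081596357691/17592186044416 → NEW=0, ERR=1914081596357691/17592186044416
(4,4): OLD=69731314385775389/281474976710656 → NEW=255, ERR=-2044804675441891/281474976710656
(5,0): OLD=188363360844177/1099511627776 → NEW=255, ERR=-92012104238703/1099511627776
(5,1): OLD=748076708036723/8796093022208 → NEW=0, ERR=748076708036723/8796093022208
(5,2): OLD=62431998287513739/281474976710656 → NEW=255, ERR=-9344120773703541/281474976710656
(5,3): OLD=217017111053134117/1125899906842624 → NEW=255, ERR=-70087365191735003/1125899906842624
(5,4): OLD=3139830078683860231/18014398509481984 → NEW=255, ERR=-1453841541234045689/18014398509481984
(6,0): OLD=25585343718785025/140737488355328 → NEW=255, ERR=-10302715811823615/140737488355328
(6,1): OLD=644442731293405839/4503599627370496 → NEW=255, ERR=-503975173686070641/4503599627370496
(6,2): OLD=11479569673048989973/72057594037927936 → NEW=255, ERR=-6895116806622633707/72057594037927936
(6,3): OLD=111229295385607929127/1152921504606846976 → NEW=0, ERR=111229295385607929127/1152921504606846976
(6,4): OLD=3986295359511063218385/18446744073709551616 → NEW=255, ERR=-717624379284872443695/18446744073709551616
Row 0: #####
Row 1: #.##.
Row 2: #####
Row 3: .#.##
Row 4: ###.#
Row 5: #.###
Row 6: ###.#

Answer: #####
#.##.
#####
.#.##
###.#
#.###
###.#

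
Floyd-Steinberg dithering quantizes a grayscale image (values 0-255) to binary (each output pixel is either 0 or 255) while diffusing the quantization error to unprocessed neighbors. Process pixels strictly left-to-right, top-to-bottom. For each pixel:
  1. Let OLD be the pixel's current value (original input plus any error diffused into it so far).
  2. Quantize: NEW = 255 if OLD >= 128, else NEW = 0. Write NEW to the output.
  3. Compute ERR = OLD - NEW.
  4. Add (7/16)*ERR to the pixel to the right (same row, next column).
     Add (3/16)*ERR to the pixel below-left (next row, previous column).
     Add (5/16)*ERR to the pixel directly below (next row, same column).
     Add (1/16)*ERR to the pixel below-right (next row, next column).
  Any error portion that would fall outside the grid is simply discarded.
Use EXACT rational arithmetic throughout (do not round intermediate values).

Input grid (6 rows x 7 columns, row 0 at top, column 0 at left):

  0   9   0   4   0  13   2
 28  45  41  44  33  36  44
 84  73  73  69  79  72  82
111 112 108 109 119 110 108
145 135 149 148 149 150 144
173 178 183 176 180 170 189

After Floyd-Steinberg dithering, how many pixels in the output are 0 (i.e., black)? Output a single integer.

(0,0): OLD=0 → NEW=0, ERR=0
(0,1): OLD=9 → NEW=0, ERR=9
(0,2): OLD=63/16 → NEW=0, ERR=63/16
(0,3): OLD=1465/256 → NEW=0, ERR=1465/256
(0,4): OLD=10255/4096 → NEW=0, ERR=10255/4096
(0,5): OLD=923753/65536 → NEW=0, ERR=923753/65536
(0,6): OLD=8563423/1048576 → NEW=0, ERR=8563423/1048576
(1,0): OLD=475/16 → NEW=0, ERR=475/16
(1,1): OLD=7877/128 → NEW=0, ERR=7877/128
(1,2): OLD=289953/4096 → NEW=0, ERR=289953/4096
(1,3): OLD=1269337/16384 → NEW=0, ERR=1269337/16384
(1,4): OLD=74111143/1048576 → NEW=0, ERR=74111143/1048576
(1,5): OLD=612486783/8388608 → NEW=0, ERR=612486783/8388608
(1,6): OLD=10653764817/134217728 → NEW=0, ERR=10653764817/134217728
(2,0): OLD=214663/2048 → NEW=0, ERR=214663/2048
(2,1): OLD=10041189/65536 → NEW=255, ERR=-6670491/65536
(2,2): OLD=72313919/1048576 → NEW=0, ERR=72313919/1048576
(2,3): OLD=1183287287/8388608 → NEW=255, ERR=-955807753/8388608
(2,4): OLD=4682176427/67108864 → NEW=0, ERR=4682176427/67108864
(2,5): OLD=310615756029/2147483648 → NEW=255, ERR=-236992574211/2147483648
(2,6): OLD=2167648328507/34359738368 → NEW=0, ERR=2167648328507/34359738368
(3,0): OLD=130726543/1048576 → NEW=0, ERR=130726543/1048576
(3,1): OLD=1293671963/8388608 → NEW=255, ERR=-845423077/8388608
(3,2): OLD=3874431869/67108864 → NEW=0, ERR=3874431869/67108864
(3,3): OLD=31150297969/268435456 → NEW=0, ERR=31150297969/268435456
(3,4): OLD=5626709272975/34359738368 → NEW=255, ERR=-3135024010865/34359738368
(3,5): OLD=14234392415445/274877906944 → NEW=0, ERR=14234392415445/274877906944
(3,6): OLD=631000653748619/4398046511104 → NEW=255, ERR=-490501206582901/4398046511104
(4,0): OLD=22154363049/134217728 → NEW=255, ERR=-12071157591/134217728
(4,1): OLD=177757931901/2147483648 → NEW=0, ERR=177757931901/2147483648
(4,2): OLD=7514994482723/34359738368 → NEW=255, ERR=-1246738801117/34359738368
(4,3): OLD=42575758316049/274877906944 → NEW=255, ERR=-27518107954671/274877906944
(4,4): OLD=205941148201895/2199023255552 → NEW=0, ERR=205941148201895/2199023255552
(4,5): OLD=12704452401572307/70368744177664 → NEW=255, ERR=-5239577363732013/70368744177664
(4,6): OLD=89856452970935605/1125899906842624 → NEW=0, ERR=89856452970935605/1125899906842624
(5,0): OLD=5511815926087/34359738368 → NEW=255, ERR=-3249917357753/34359738368
(5,1): OLD=41248657586613/274877906944 → NEW=255, ERR=-28845208684107/274877906944
(5,2): OLD=246627595058959/2199023255552 → NEW=0, ERR=246627595058959/2199023255552
(5,3): OLD=3678075248097251/17592186044416 → NEW=255, ERR=-807932193228829/17592186044416
(5,4): OLD=190227097805976493/1125899906842624 → NEW=255, ERR=-96877378438892627/1125899906842624
(5,5): OLD=1170075567616652453/9007199254740992 → NEW=255, ERR=-1126760242342300507/9007199254740992
(5,6): OLD=22274041066220382795/144115188075855872 → NEW=255, ERR=-14475331893122864565/144115188075855872
Output grid:
  Row 0: .......  (7 black, running=7)
  Row 1: .......  (7 black, running=14)
  Row 2: .#.#.#.  (4 black, running=18)
  Row 3: .#..#.#  (4 black, running=22)
  Row 4: #.##.#.  (3 black, running=25)
  Row 5: ##.####  (1 black, running=26)

Answer: 26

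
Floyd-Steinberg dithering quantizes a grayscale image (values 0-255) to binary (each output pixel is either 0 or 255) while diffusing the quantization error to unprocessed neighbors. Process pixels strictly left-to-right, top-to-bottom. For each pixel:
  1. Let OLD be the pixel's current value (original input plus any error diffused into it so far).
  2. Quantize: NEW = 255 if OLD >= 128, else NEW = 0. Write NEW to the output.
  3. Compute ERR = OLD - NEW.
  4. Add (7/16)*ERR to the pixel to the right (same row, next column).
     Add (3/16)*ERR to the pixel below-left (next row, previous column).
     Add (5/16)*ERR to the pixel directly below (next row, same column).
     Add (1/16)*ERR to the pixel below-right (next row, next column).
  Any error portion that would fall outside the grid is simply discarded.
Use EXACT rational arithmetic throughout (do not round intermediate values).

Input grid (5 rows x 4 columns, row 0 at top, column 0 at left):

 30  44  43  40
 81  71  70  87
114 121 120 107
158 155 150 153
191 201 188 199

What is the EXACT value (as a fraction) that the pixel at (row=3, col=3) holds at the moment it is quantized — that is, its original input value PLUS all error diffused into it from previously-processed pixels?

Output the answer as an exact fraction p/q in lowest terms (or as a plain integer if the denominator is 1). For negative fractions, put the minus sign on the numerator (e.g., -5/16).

(0,0): OLD=30 → NEW=0, ERR=30
(0,1): OLD=457/8 → NEW=0, ERR=457/8
(0,2): OLD=8703/128 → NEW=0, ERR=8703/128
(0,3): OLD=142841/2048 → NEW=0, ERR=142841/2048
(1,0): OLD=12939/128 → NEW=0, ERR=12939/128
(1,1): OLD=151245/1024 → NEW=255, ERR=-109875/1024
(1,2): OLD=1997265/32768 → NEW=0, ERR=1997265/32768
(1,3): OLD=73249159/524288 → NEW=255, ERR=-60444281/524288
(2,0): OLD=2055711/16384 → NEW=0, ERR=2055711/16384
(2,1): OLD=83942981/524288 → NEW=255, ERR=-49750459/524288
(2,2): OLD=72571513/1048576 → NEW=0, ERR=72571513/1048576
(2,3): OLD=1762632373/16777216 → NEW=0, ERR=1762632373/16777216
(3,0): OLD=1505062447/8388608 → NEW=255, ERR=-634032593/8388608
(3,1): OLD=15179723313/134217728 → NEW=0, ERR=15179723313/134217728
(3,2): OLD=504393438159/2147483648 → NEW=255, ERR=-43214892081/2147483648
(3,3): OLD=6231246903081/34359738368 → NEW=255, ERR=-2530486380759/34359738368
Target (3,3): original=153, with diffused error = 6231246903081/34359738368

Answer: 6231246903081/34359738368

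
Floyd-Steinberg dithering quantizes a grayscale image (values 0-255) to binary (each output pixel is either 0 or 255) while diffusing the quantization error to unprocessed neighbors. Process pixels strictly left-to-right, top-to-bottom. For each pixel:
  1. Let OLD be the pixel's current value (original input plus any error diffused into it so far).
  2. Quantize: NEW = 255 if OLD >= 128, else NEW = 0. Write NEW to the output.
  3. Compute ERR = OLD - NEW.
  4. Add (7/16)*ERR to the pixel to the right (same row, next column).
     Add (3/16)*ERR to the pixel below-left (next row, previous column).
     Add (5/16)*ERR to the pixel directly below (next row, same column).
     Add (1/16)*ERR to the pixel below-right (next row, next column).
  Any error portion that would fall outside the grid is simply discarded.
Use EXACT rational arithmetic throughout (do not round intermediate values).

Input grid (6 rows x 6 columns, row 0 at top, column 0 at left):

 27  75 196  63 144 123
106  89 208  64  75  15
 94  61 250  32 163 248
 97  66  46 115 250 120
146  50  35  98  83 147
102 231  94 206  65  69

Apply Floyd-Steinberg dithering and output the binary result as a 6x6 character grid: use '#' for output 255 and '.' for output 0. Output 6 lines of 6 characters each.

Answer: ..#.#.
#.#...
..#.##
#..##.
.#..#.
.#.#..

Derivation:
(0,0): OLD=27 → NEW=0, ERR=27
(0,1): OLD=1389/16 → NEW=0, ERR=1389/16
(0,2): OLD=59899/256 → NEW=255, ERR=-5381/256
(0,3): OLD=220381/4096 → NEW=0, ERR=220381/4096
(0,4): OLD=10979851/65536 → NEW=255, ERR=-5731829/65536
(0,5): OLD=88852045/1048576 → NEW=0, ERR=88852045/1048576
(1,0): OLD=33463/256 → NEW=255, ERR=-31817/256
(1,1): OLD=121857/2048 → NEW=0, ERR=121857/2048
(1,2): OLD=15923733/65536 → NEW=255, ERR=-787947/65536
(1,3): OLD=15162673/262144 → NEW=0, ERR=15162673/262144
(1,4): OLD=1547273395/16777216 → NEW=0, ERR=1547273395/16777216
(1,5): OLD=20498260981/268435456 → NEW=0, ERR=20498260981/268435456
(2,0): OLD=2173083/32768 → NEW=0, ERR=2173083/32768
(2,1): OLD=103374425/1048576 → NEW=0, ERR=103374425/1048576
(2,2): OLD=5099232075/16777216 → NEW=255, ERR=821041995/16777216
(2,3): OLD=11814694835/134217728 → NEW=0, ERR=11814694835/134217728
(2,4): OLD=1066288628633/4294967296 → NEW=255, ERR=-28928031847/4294967296
(2,5): OLD=18875896875199/68719476736 → NEW=255, ERR=1352430307519/68719476736
(3,0): OLD=2285206507/16777216 → NEW=255, ERR=-1992983573/16777216
(3,1): OLD=7805776783/134217728 → NEW=0, ERR=7805776783/134217728
(3,2): OLD=117471187997/1073741824 → NEW=0, ERR=117471187997/1073741824
(3,3): OLD=13205686917335/68719476736 → NEW=255, ERR=-4317779650345/68719476736
(3,4): OLD=126222810760951/549755813888 → NEW=255, ERR=-13964921780489/549755813888
(3,5): OLD=1008171134425881/8796093022208 → NEW=0, ERR=1008171134425881/8796093022208
(4,0): OLD=257230600037/2147483648 → NEW=0, ERR=257230600037/2147483648
(4,1): OLD=4592788491937/34359738368 → NEW=255, ERR=-4168944791903/34359738368
(4,2): OLD=8751678806419/1099511627776 → NEW=0, ERR=8751678806419/1099511627776
(4,3): OLD=1476374577796095/17592186044416 → NEW=0, ERR=1476374577796095/17592186044416
(4,4): OLD=36406332842745839/281474976710656 → NEW=255, ERR=-35369786218471441/281474976710656
(4,5): OLD=568597983250693417/4503599627370496 → NEW=0, ERR=568597983250693417/4503599627370496
(5,0): OLD=64146706643827/549755813888 → NEW=0, ERR=64146706643827/549755813888
(5,1): OLD=4452774806207395/17592186044416 → NEW=255, ERR=-33232635118685/17592186044416
(5,2): OLD=14610388834709169/140737488355328 → NEW=0, ERR=14610388834709169/140737488355328
(5,3): OLD=1146528004266967083/4503599627370496 → NEW=255, ERR=-1889900712509397/4503599627370496
(5,4): OLD=490584656458489419/9007199254740992 → NEW=0, ERR=490584656458489419/9007199254740992
(5,5): OLD=17932187245959329159/144115188075855872 → NEW=0, ERR=17932187245959329159/144115188075855872
Row 0: ..#.#.
Row 1: #.#...
Row 2: ..#.##
Row 3: #..##.
Row 4: .#..#.
Row 5: .#.#..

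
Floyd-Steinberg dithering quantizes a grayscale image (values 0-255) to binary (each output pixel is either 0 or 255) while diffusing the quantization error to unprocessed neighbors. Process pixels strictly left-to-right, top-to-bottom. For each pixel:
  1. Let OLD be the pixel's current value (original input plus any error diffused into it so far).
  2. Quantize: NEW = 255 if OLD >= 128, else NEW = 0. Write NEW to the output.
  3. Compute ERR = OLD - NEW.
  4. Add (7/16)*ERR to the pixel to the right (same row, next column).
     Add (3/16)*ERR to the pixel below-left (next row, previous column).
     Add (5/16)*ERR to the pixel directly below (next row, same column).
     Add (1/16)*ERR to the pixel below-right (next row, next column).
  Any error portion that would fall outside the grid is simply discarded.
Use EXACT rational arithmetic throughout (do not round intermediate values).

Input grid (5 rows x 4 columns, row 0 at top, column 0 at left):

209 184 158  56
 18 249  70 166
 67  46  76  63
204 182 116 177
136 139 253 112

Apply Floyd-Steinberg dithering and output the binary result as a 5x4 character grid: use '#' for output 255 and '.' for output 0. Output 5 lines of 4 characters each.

Answer: ##..
.#.#
..#.
##.#
.##.

Derivation:
(0,0): OLD=209 → NEW=255, ERR=-46
(0,1): OLD=1311/8 → NEW=255, ERR=-729/8
(0,2): OLD=15121/128 → NEW=0, ERR=15121/128
(0,3): OLD=220535/2048 → NEW=0, ERR=220535/2048
(1,0): OLD=-1723/128 → NEW=0, ERR=-1723/128
(1,1): OLD=239523/1024 → NEW=255, ERR=-21597/1024
(1,2): OLD=3676063/32768 → NEW=0, ERR=3676063/32768
(1,3): OLD=134278025/524288 → NEW=255, ERR=584585/524288
(2,0): OLD=964017/16384 → NEW=0, ERR=964017/16384
(2,1): OLD=44745067/524288 → NEW=0, ERR=44745067/524288
(2,2): OLD=154441351/1048576 → NEW=255, ERR=-112945529/1048576
(2,3): OLD=389825771/16777216 → NEW=0, ERR=389825771/16777216
(3,0): OLD=1999753953/8388608 → NEW=255, ERR=-139341087/8388608
(3,1): OLD=24814728255/134217728 → NEW=255, ERR=-9410792385/134217728
(3,2): OLD=131757973569/2147483648 → NEW=0, ERR=131757973569/2147483648
(3,3): OLD=7022155556167/34359738368 → NEW=255, ERR=-1739577727673/34359738368
(4,0): OLD=252678112013/2147483648 → NEW=0, ERR=252678112013/2147483648
(4,1): OLD=3075744814439/17179869184 → NEW=255, ERR=-1305121827481/17179869184
(4,2): OLD=123729257180871/549755813888 → NEW=255, ERR=-16458475360569/549755813888
(4,3): OLD=764516913983137/8796093022208 → NEW=0, ERR=764516913983137/8796093022208
Row 0: ##..
Row 1: .#.#
Row 2: ..#.
Row 3: ##.#
Row 4: .##.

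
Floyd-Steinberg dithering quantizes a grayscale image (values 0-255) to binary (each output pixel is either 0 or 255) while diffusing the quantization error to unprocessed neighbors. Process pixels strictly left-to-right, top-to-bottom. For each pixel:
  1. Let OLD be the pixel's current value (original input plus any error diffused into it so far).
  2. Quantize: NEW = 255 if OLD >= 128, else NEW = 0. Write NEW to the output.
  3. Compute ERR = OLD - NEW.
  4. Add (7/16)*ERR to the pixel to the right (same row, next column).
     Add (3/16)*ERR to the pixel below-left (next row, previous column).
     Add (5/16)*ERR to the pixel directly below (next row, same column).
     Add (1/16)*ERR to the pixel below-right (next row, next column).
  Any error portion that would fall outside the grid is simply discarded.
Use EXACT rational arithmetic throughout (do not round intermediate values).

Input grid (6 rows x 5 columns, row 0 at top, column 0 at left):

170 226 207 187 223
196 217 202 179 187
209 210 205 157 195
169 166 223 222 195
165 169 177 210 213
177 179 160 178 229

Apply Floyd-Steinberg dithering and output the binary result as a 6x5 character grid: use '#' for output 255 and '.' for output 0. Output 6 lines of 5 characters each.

Answer: #####
##.#.
###.#
.####
#.###
##.##

Derivation:
(0,0): OLD=170 → NEW=255, ERR=-85
(0,1): OLD=3021/16 → NEW=255, ERR=-1059/16
(0,2): OLD=45579/256 → NEW=255, ERR=-19701/256
(0,3): OLD=628045/4096 → NEW=255, ERR=-416435/4096
(0,4): OLD=11699483/65536 → NEW=255, ERR=-5012197/65536
(1,0): OLD=40199/256 → NEW=255, ERR=-25081/256
(1,1): OLD=273841/2048 → NEW=255, ERR=-248399/2048
(1,2): OLD=6664197/65536 → NEW=0, ERR=6664197/65536
(1,3): OLD=45237409/262144 → NEW=255, ERR=-21609311/262144
(1,4): OLD=506173891/4194304 → NEW=0, ERR=506173891/4194304
(2,0): OLD=5100075/32768 → NEW=255, ERR=-3255765/32768
(2,1): OLD=148448265/1048576 → NEW=255, ERR=-118938615/1048576
(2,2): OLD=2753402715/16777216 → NEW=255, ERR=-1524787365/16777216
(2,3): OLD=32335996641/268435456 → NEW=0, ERR=32335996641/268435456
(2,4): OLD=1203718309863/4294967296 → NEW=255, ERR=108501649383/4294967296
(3,0): OLD=1957611259/16777216 → NEW=0, ERR=1957611259/16777216
(3,1): OLD=21253580767/134217728 → NEW=255, ERR=-12971939873/134217728
(3,2): OLD=720747264069/4294967296 → NEW=255, ERR=-374469396411/4294967296
(3,3): OLD=1894559646813/8589934592 → NEW=255, ERR=-295873674147/8589934592
(3,4): OLD=26849248594353/137438953472 → NEW=255, ERR=-8197684541007/137438953472
(4,0): OLD=393723432661/2147483648 → NEW=255, ERR=-153884897579/2147483648
(4,1): OLD=6761432915669/68719476736 → NEW=0, ERR=6761432915669/68719476736
(4,2): OLD=198243435418651/1099511627776 → NEW=255, ERR=-82132029664229/1099511627776
(4,3): OLD=2637467115758293/17592186044416 → NEW=255, ERR=-1848540325567787/17592186044416
(4,4): OLD=41161920369497683/281474976710656 → NEW=255, ERR=-30614198691719597/281474976710656
(5,0): OLD=190276273250719/1099511627776 → NEW=255, ERR=-90099191832161/1099511627776
(5,1): OLD=1367018217912861/8796093022208 → NEW=255, ERR=-875985502750179/8796093022208
(5,2): OLD=22386942711772037/281474976710656 → NEW=0, ERR=22386942711772037/281474976710656
(5,3): OLD=174399427734932043/1125899906842624 → NEW=255, ERR=-112705048509937077/1125899906842624
(5,4): OLD=2605771364431084489/18014398509481984 → NEW=255, ERR=-1987900255486821431/18014398509481984
Row 0: #####
Row 1: ##.#.
Row 2: ###.#
Row 3: .####
Row 4: #.###
Row 5: ##.##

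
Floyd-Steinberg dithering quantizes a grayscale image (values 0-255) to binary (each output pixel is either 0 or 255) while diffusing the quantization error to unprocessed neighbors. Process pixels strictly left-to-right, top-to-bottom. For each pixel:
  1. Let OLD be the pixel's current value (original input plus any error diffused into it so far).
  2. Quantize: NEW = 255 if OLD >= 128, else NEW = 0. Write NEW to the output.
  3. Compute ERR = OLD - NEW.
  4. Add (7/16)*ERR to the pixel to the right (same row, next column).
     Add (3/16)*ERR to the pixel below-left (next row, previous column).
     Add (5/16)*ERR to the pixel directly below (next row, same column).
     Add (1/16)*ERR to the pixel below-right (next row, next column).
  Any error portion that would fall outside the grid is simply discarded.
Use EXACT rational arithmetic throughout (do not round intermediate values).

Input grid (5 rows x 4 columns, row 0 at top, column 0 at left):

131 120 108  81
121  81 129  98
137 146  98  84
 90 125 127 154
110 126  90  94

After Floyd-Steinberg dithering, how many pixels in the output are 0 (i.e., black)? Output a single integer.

Answer: 12

Derivation:
(0,0): OLD=131 → NEW=255, ERR=-124
(0,1): OLD=263/4 → NEW=0, ERR=263/4
(0,2): OLD=8753/64 → NEW=255, ERR=-7567/64
(0,3): OLD=29975/1024 → NEW=0, ERR=29975/1024
(1,0): OLD=6053/64 → NEW=0, ERR=6053/64
(1,1): OLD=57859/512 → NEW=0, ERR=57859/512
(1,2): OLD=2475455/16384 → NEW=255, ERR=-1702465/16384
(1,3): OLD=14233705/262144 → NEW=0, ERR=14233705/262144
(2,0): OLD=1538001/8192 → NEW=255, ERR=-550959/8192
(2,1): OLD=36259211/262144 → NEW=255, ERR=-30587509/262144
(2,2): OLD=16632119/524288 → NEW=0, ERR=16632119/524288
(2,3): OLD=908926075/8388608 → NEW=0, ERR=908926075/8388608
(3,0): OLD=197571393/4194304 → NEW=0, ERR=197571393/4194304
(3,1): OLD=7441686879/67108864 → NEW=0, ERR=7441686879/67108864
(3,2): OLD=213085399457/1073741824 → NEW=255, ERR=-60718765663/1073741824
(3,3): OLD=2836443762407/17179869184 → NEW=255, ERR=-1544422879513/17179869184
(4,0): OLD=156242372717/1073741824 → NEW=255, ERR=-117561792403/1073741824
(4,1): OLD=902743950151/8589934592 → NEW=0, ERR=902743950151/8589934592
(4,2): OLD=29791728876519/274877906944 → NEW=0, ERR=29791728876519/274877906944
(4,3): OLD=482860639808641/4398046511104 → NEW=0, ERR=482860639808641/4398046511104
Output grid:
  Row 0: #.#.  (2 black, running=2)
  Row 1: ..#.  (3 black, running=5)
  Row 2: ##..  (2 black, running=7)
  Row 3: ..##  (2 black, running=9)
  Row 4: #...  (3 black, running=12)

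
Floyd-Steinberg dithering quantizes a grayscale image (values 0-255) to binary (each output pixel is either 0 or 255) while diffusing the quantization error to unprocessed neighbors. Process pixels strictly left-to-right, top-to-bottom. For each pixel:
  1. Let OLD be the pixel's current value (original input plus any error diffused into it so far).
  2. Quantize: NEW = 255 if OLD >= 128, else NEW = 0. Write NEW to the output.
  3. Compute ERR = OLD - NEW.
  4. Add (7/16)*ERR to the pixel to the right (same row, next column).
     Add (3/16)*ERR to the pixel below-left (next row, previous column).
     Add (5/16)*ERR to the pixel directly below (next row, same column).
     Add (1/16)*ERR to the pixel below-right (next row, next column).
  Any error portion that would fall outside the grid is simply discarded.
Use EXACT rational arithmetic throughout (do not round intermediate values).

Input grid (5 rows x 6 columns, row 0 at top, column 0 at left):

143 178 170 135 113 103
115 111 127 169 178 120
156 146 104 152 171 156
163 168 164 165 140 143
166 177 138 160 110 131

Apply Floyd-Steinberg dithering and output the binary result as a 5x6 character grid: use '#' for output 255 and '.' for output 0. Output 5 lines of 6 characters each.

Answer: ##.#.#
..###.
##..#.
.###.#
#.#.#.

Derivation:
(0,0): OLD=143 → NEW=255, ERR=-112
(0,1): OLD=129 → NEW=255, ERR=-126
(0,2): OLD=919/8 → NEW=0, ERR=919/8
(0,3): OLD=23713/128 → NEW=255, ERR=-8927/128
(0,4): OLD=168935/2048 → NEW=0, ERR=168935/2048
(0,5): OLD=4557649/32768 → NEW=255, ERR=-3798191/32768
(1,0): OLD=451/8 → NEW=0, ERR=451/8
(1,1): OLD=7093/64 → NEW=0, ERR=7093/64
(1,2): OLD=390009/2048 → NEW=255, ERR=-132231/2048
(1,3): OLD=1160021/8192 → NEW=255, ERR=-928939/8192
(1,4): OLD=67147887/524288 → NEW=255, ERR=-66545553/524288
(1,5): OLD=280206169/8388608 → NEW=0, ERR=280206169/8388608
(2,0): OLD=199063/1024 → NEW=255, ERR=-62057/1024
(2,1): OLD=4768973/32768 → NEW=255, ERR=-3586867/32768
(2,2): OLD=11323751/524288 → NEW=0, ERR=11323751/524288
(2,3): OLD=411793199/4194304 → NEW=0, ERR=411793199/4194304
(2,4): OLD=23282077005/134217728 → NEW=255, ERR=-10943443635/134217728
(2,5): OLD=263784175595/2147483648 → NEW=0, ERR=263784175595/2147483648
(3,0): OLD=64769223/524288 → NEW=0, ERR=64769223/524288
(3,1): OLD=788959707/4194304 → NEW=255, ERR=-280587813/4194304
(3,2): OLD=5135474833/33554432 → NEW=255, ERR=-3420905327/33554432
(3,3): OLD=294504913955/2147483648 → NEW=255, ERR=-253103416285/2147483648
(3,4): OLD=1582677305699/17179869184 → NEW=0, ERR=1582677305699/17179869184
(3,5): OLD=59536888071405/274877906944 → NEW=255, ERR=-10556978199315/274877906944
(4,0): OLD=12889076905/67108864 → NEW=255, ERR=-4223683415/67108864
(4,1): OLD=125804522485/1073741824 → NEW=0, ERR=125804522485/1073741824
(4,2): OLD=4505246295823/34359738368 → NEW=255, ERR=-4256486988017/34359738368
(4,3): OLD=43910304782507/549755813888 → NEW=0, ERR=43910304782507/549755813888
(4,4): OLD=1400034391067419/8796093022208 → NEW=255, ERR=-842969329595621/8796093022208
(4,5): OLD=11657039936006109/140737488355328 → NEW=0, ERR=11657039936006109/140737488355328
Row 0: ##.#.#
Row 1: ..###.
Row 2: ##..#.
Row 3: .###.#
Row 4: #.#.#.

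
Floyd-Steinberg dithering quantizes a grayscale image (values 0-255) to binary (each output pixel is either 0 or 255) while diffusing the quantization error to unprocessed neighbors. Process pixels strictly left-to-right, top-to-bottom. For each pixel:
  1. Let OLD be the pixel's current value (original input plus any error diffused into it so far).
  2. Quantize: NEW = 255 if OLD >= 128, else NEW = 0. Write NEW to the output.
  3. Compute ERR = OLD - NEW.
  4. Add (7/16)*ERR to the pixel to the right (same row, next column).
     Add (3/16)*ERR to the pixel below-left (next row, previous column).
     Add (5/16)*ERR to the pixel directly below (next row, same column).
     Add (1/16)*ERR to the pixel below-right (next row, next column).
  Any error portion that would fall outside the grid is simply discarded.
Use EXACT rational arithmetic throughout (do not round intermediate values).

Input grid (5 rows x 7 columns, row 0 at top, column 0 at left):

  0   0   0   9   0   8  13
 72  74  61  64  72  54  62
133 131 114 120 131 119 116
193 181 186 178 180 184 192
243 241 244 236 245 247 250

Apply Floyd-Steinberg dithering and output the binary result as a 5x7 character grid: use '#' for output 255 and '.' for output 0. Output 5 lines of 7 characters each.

Answer: .......
.......
######.
#.#.#.#
#######

Derivation:
(0,0): OLD=0 → NEW=0, ERR=0
(0,1): OLD=0 → NEW=0, ERR=0
(0,2): OLD=0 → NEW=0, ERR=0
(0,3): OLD=9 → NEW=0, ERR=9
(0,4): OLD=63/16 → NEW=0, ERR=63/16
(0,5): OLD=2489/256 → NEW=0, ERR=2489/256
(0,6): OLD=70671/4096 → NEW=0, ERR=70671/4096
(1,0): OLD=72 → NEW=0, ERR=72
(1,1): OLD=211/2 → NEW=0, ERR=211/2
(1,2): OLD=3483/32 → NEW=0, ERR=3483/32
(1,3): OLD=58967/512 → NEW=0, ERR=58967/512
(1,4): OLD=1032215/8192 → NEW=0, ERR=1032215/8192
(1,5): OLD=15157915/131072 → NEW=0, ERR=15157915/131072
(1,6): OLD=248710557/2097152 → NEW=0, ERR=248710557/2097152
(2,0): OLD=5609/32 → NEW=255, ERR=-2551/32
(2,1): OLD=154 → NEW=255, ERR=-101
(2,2): OLD=1081461/8192 → NEW=255, ERR=-1007499/8192
(2,3): OLD=2172725/16384 → NEW=255, ERR=-2005195/16384
(2,4): OLD=305582489/2097152 → NEW=255, ERR=-229191271/2097152
(2,5): OLD=2305825211/16777216 → NEW=255, ERR=-1972364869/16777216
(2,6): OLD=29220594213/268435456 → NEW=0, ERR=29220594213/268435456
(3,0): OLD=76365/512 → NEW=255, ERR=-54195/512
(3,1): OLD=9841679/131072 → NEW=0, ERR=9841679/131072
(3,2): OLD=316999153/2097152 → NEW=255, ERR=-217774607/2097152
(3,3): OLD=1109724145/16777216 → NEW=0, ERR=1109724145/16777216
(3,4): OLD=2434274123/16777216 → NEW=255, ERR=-1843915957/16777216
(3,5): OLD=484291505711/4294967296 → NEW=0, ERR=484291505711/4294967296
(3,6): OLD=18416902203865/68719476736 → NEW=255, ERR=893435636185/68719476736
(4,0): OLD=469763373/2097152 → NEW=255, ERR=-65010387/2097152
(4,1): OLD=3771786591/16777216 → NEW=255, ERR=-506403489/16777216
(4,2): OLD=14457837477/67108864 → NEW=255, ERR=-2654922843/67108864
(4,3): OLD=227917314555/1073741824 → NEW=255, ERR=-45886850565/1073741824
(4,4): OLD=14928191457793/68719476736 → NEW=255, ERR=-2595275109887/68719476736
(4,5): OLD=143641696948513/549755813888 → NEW=255, ERR=3453964407073/549755813888
(4,6): OLD=2320927744579919/8796093022208 → NEW=255, ERR=77924023916879/8796093022208
Row 0: .......
Row 1: .......
Row 2: ######.
Row 3: #.#.#.#
Row 4: #######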